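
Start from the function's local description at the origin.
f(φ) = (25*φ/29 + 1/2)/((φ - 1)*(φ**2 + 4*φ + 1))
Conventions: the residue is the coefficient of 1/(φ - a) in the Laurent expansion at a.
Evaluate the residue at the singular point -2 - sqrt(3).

The residue is -79/696 - (7/232)*sqrt(3).

The factor φ**2 + 4*φ + 1 splits as (φ - a)(φ - a') with a = -2 - sqrt(3), a' = -2 + sqrt(3). At the order-1 pole a set g(φ) = (φ - a)*f(φ) = [(25*φ/29 + 1/2)/(φ - 1)] / (φ - a').
Simple pole: residue = g(a) at a = -2 - sqrt(3), which is -79/696 - (7/232)*sqrt(3).


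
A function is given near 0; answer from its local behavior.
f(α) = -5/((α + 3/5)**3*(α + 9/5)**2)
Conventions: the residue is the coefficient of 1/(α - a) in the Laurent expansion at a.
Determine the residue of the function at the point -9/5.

At the order-2 pole -9/5 set g(α) = (α - (-9/5))^2*f(α) = -5/(α + 3/5)**3.
Order-2 pole: residue = g'(a); g'(-9/5) = 3125/432, so the residue is 3125/432.

The residue is 3125/432.


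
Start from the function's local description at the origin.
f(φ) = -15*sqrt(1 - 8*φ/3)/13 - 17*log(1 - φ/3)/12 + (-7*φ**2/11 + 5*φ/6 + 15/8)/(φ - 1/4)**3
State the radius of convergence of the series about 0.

Denominator factor (φ - 1/4)^3: pole of order 3 at 1/4, modulus 1/4.
Branch term (-17/12)*log(1 - φ/(3)): its argument vanishes at φ = 3, a logarithmic branch point, modulus 3.
Branch term (-15/13)*sqrt(1 - φ/(3/8)): its argument vanishes at φ = 3/8, a square-root branch point, modulus 3/8.
The radius of convergence is the smallest modulus among the singular points: 1/4.

The radius of convergence is 1/4.


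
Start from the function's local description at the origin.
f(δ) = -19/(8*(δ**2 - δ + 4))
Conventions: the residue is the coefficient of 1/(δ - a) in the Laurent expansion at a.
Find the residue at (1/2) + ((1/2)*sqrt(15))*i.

The factor δ**2 - δ + 4 splits as (δ - a)(δ - a') with a = (1/2) + ((1/2)*sqrt(15))*i, a' = (1/2) - ((1/2)*sqrt(15))*i. At the order-1 pole a set g(δ) = (δ - a)*f(δ) = [-19/8] / (δ - a').
Simple pole: residue = g(a) at a = (1/2) + ((1/2)*sqrt(15))*i, which is ((19/120)*sqrt(15))*i.

The residue is ((19/120)*sqrt(15))*i.


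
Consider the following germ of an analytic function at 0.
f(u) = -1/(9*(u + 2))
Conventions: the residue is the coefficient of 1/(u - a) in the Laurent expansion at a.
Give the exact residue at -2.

The residue is -1/9.

At the order-1 pole -2 set g(u) = (u - (-2))*f(u) = -1/9.
Simple pole: residue = g(a) at a = -2, which is -1/9.


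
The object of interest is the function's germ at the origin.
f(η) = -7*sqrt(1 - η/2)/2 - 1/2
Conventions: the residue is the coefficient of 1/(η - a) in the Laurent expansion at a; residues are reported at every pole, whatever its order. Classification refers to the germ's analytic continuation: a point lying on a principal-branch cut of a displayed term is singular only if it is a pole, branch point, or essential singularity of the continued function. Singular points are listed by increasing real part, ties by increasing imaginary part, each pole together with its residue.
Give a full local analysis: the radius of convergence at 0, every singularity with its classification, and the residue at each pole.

Branch term (-7/2)*sqrt(1 - η/(2)): its argument vanishes at η = 2, a square-root branch point, modulus 2.
The radius of convergence is the smallest modulus among the singular points: 2.

Radius of convergence at 0: 2.
At 2: an algebraic (square-root) branch point.


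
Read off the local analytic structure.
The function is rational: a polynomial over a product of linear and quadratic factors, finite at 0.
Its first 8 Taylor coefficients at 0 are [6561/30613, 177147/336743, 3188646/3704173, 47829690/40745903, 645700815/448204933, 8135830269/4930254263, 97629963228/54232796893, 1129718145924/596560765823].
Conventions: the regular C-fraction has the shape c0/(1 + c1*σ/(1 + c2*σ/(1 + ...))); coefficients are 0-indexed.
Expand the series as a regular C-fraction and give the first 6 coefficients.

Taylor coefficients (read off): a_0 = 6561/30613, a_1 = 177147/336743, a_2 = 3188646/3704173, a_3 = 47829690/40745903, a_4 = 645700815/448204933, a_5 = 8135830269/4930254263.
c0 = a_0 = 6561/30613. Peel one level at a time: if S = 1 + c*σ/S' with S'(0) = 1, then c is the σ-coefficient of S and S' = c*σ/(S - 1).
S_1 = c0/f = 1 + (-27/11)*σ + (243/121)*σ^2 + ...; c1 = -27/11.
S_2 = c1*σ/(S_1 - 1) = 1 + (9/11)*σ + (54/121)*σ^2 + ...; c2 = 9/11.
S_3 = c2*σ/(S_2 - 1) = 1 + (-6/11)*σ + (9/121)*σ^2 + ...; c3 = -6/11.
S_4 = c3*σ/(S_3 - 1) = 1 + (3/22)*σ + (27/484)*σ^2 + ...; c4 = 3/22.
S_5 = c4*σ/(S_4 - 1) = 1 + (-9/22)*σ + ...; c5 = -9/22.

The regular C-fraction coefficients are [6561/30613, -27/11, 9/11, -6/11, 3/22, -9/22].


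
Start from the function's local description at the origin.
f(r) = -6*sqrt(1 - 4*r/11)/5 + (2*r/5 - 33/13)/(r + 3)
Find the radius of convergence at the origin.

The radius of convergence is 11/4.

Denominator factor (r + 3): pole of order 1 at -3, modulus 3.
Branch term (-6/5)*sqrt(1 - r/(11/4)): its argument vanishes at r = 11/4, a square-root branch point, modulus 11/4.
The radius of convergence is the smallest modulus among the singular points: 11/4.


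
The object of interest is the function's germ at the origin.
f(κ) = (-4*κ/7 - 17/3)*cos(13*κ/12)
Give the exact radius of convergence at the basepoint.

The factor cos(13*κ/12) is entire and contributes no finite singular point.
The polynomial part has no poles.
No finite singular points: the Taylor series at 0 converges everywhere.

The radius of convergence is infinite.


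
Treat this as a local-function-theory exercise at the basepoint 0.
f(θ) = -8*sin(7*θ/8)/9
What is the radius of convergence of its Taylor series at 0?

The radius of convergence is infinite.

The factor -sin(7*θ/8) is entire and contributes no finite singular point.
The polynomial part has no poles.
No finite singular points: the Taylor series at 0 converges everywhere.


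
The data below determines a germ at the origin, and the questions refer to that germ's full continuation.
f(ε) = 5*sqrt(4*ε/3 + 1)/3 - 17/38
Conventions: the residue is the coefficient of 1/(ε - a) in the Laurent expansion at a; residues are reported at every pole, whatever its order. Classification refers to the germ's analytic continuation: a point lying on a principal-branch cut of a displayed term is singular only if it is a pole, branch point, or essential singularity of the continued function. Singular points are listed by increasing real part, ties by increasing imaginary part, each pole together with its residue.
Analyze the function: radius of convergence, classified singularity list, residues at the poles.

Branch term (5/3)*sqrt(1 - ε/(-3/4)): its argument vanishes at ε = -3/4, a square-root branch point, modulus 3/4.
The radius of convergence is the smallest modulus among the singular points: 3/4.

Radius of convergence at 0: 3/4.
At -3/4: an algebraic (square-root) branch point.


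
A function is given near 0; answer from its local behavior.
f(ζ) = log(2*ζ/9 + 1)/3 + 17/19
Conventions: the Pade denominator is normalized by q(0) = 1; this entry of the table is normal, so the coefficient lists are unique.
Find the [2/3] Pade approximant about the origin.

The Pade approximant has numerator coefficients [17/19, 14113/46170, 14114/623295]; denominator coefficients [1, 629/2430, 143/10935, -19/295245].

Taylor coefficients needed (expand at 0): a_0 = 17/19, a_1 = 2/27, a_2 = -2/243, a_3 = 8/6561, a_4 = -4/19683, a_5 = 32/885735.
Write the denominator as Q(ζ) = 1 + q1*ζ + q2*ζ^2 + q3*ζ^3. Requiring Q*f - P = O(ζ^6) with deg P <= 2 kills the coefficients of ζ^3..ζ^5 in Q*f:
  ζ^3: a_3 + q1*a_2 + q2*a_1 + q3*a_0 = 0, i.e. 8/6561 + (-2/243)*q1 + (2/27)*q2 + (17/19)*q3 = 0.
  ζ^4: a_4 + q1*a_3 + q2*a_2 + q3*a_1 = 0, i.e. -4/19683 + (8/6561)*q1 + (-2/243)*q2 + (2/27)*q3 = 0.
  ζ^5: a_5 + q1*a_4 + q2*a_3 + q3*a_2 = 0, i.e. 32/885735 + (-4/19683)*q1 + (8/6561)*q2 + (-2/243)*q3 = 0.
Solving this linear system: q1 = 629/2430, q2 = 143/10935, q3 = -19/295245.
The numerator is Q*f truncated at degree 2: P0 = a_0 = 17/19; P1 = a_1 + q1*a_0 = 14113/46170; P2 = a_2 + q1*a_1 + q2*a_0 = 14114/623295.


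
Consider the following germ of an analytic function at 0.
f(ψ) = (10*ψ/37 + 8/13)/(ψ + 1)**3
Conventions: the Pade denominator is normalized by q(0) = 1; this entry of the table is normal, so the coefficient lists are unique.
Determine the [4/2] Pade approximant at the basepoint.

Taylor coefficients needed (expand at 0): a_0 = 8/13, a_1 = -758/481, a_2 = 1386/481, a_3 = -2180/481, a_4 = 3140/481, a_5 = -4266/481, a_6 = 5558/481.
Write the denominator as Q(ψ) = 1 + q1*ψ + q2*ψ^2. Requiring Q*f - P = O(ψ^7) with deg P <= 4 kills the coefficients of ψ^5..ψ^6 in Q*f:
  ψ^5: a_5 + q1*a_4 + q2*a_3 = 0, i.e. -4266/481 + (3140/481)*q1 + (-2180/481)*q2 = 0.
  ψ^6: a_6 + q1*a_5 + q2*a_4 = 0, i.e. 5558/481 + (-4266/481)*q1 + (3140/481)*q2 = 0.
Solving this linear system: q1 = 31970/13993, q2 = 186659/139930.
The numerator is Q*f truncated at degree 4: P0 = a_0 = 8/13; P1 = a_1 + q1*a_0 = -1143574/6730633; P2 = a_2 + q1*a_1 + q2*a_0 = 3430722/33653165; P3 = a_3 + q1*a_2 + q2*a_1 = -1715361/33653165; P4 = a_4 + q1*a_3 + q2*a_2 = 571787/33653165.

The Pade approximant has numerator coefficients [8/13, -1143574/6730633, 3430722/33653165, -1715361/33653165, 571787/33653165]; denominator coefficients [1, 31970/13993, 186659/139930].


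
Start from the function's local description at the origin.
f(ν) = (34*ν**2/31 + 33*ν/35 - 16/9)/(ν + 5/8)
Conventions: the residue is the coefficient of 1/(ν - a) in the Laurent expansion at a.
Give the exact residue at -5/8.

At the order-1 pole -5/8 set g(ν) = (ν - (-5/8))*f(ν) = 34*ν**2/31 + 33*ν/35 - 16/9.
Simple pole: residue = g(a) at a = -5/8, which is -121157/62496.

The residue is -121157/62496.


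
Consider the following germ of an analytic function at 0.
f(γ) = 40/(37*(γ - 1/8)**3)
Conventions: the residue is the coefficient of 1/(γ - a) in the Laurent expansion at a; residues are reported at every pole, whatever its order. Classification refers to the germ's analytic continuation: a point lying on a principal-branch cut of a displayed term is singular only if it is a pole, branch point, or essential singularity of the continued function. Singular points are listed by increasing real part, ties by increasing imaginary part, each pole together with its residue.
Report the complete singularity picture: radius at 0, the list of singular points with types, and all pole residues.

Denominator factor (γ - 1/8)^3: pole of order 3 at 1/8, modulus 1/8.
The radius of convergence is the smallest modulus among the singular points: 1/8.
At the order-3 pole 1/8 set g(γ) = (γ - (1/8))^3*f(γ) = 40/37.
Order-3 pole: residue = g''(a)/2; g''(1/8) = 0, so the residue is 0.

Radius of convergence at 0: 1/8.
At 1/8: a pole of order 3; residue 0.


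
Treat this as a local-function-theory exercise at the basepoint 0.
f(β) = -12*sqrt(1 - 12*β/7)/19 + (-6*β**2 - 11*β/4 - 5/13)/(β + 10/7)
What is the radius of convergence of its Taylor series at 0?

The radius of convergence is 7/12.

Denominator factor (β + 10/7): pole of order 1 at -10/7, modulus 10/7.
Branch term (-12/19)*sqrt(1 - β/(7/12)): its argument vanishes at β = 7/12, a square-root branch point, modulus 7/12.
The radius of convergence is the smallest modulus among the singular points: 7/12.


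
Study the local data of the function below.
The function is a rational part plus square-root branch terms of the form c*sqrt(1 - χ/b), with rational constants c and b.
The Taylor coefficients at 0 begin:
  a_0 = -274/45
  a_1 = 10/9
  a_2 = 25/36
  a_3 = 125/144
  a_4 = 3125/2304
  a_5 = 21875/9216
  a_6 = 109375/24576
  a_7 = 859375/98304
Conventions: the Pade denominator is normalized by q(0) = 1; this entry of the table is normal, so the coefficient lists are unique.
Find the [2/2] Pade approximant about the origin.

Taylor coefficients needed (read off): a_0 = -274/45, a_1 = 10/9, a_2 = 25/36, a_3 = 125/144, a_4 = 3125/2304.
Write the denominator as Q(χ) = 1 + q1*χ + q2*χ^2. Requiring Q*f - P = O(χ^5) with deg P <= 2 kills the coefficients of χ^3..χ^4 in Q*f:
  χ^3: a_3 + q1*a_2 + q2*a_1 = 0, i.e. 125/144 + (25/36)*q1 + (10/9)*q2 = 0.
  χ^4: a_4 + q1*a_3 + q2*a_2 = 0, i.e. 3125/2304 + (125/144)*q1 + (25/36)*q2 = 0.
Solving this linear system: q1 = -15/8, q2 = 25/64.
The numerator is Q*f truncated at degree 2: P0 = a_0 = -274/45; P1 = a_1 + q1*a_0 = 451/36; P2 = a_2 + q1*a_1 + q2*a_0 = -1085/288.

The Pade approximant has numerator coefficients [-274/45, 451/36, -1085/288]; denominator coefficients [1, -15/8, 25/64].


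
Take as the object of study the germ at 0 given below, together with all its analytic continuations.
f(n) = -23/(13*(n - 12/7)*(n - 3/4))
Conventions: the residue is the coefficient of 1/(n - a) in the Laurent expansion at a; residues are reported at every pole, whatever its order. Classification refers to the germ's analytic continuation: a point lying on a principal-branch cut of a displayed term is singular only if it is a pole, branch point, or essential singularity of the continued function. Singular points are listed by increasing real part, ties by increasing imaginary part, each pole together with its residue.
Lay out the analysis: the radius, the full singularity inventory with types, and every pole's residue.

Radius of convergence at 0: 3/4.
At 3/4: a pole of order 1; residue 644/351.
At 12/7: a pole of order 1; residue -644/351.

Denominator factor (n - 12/7): pole of order 1 at 12/7, modulus 12/7.
Denominator factor (n - 3/4): pole of order 1 at 3/4, modulus 3/4.
The radius of convergence is the smallest modulus among the singular points: 3/4.
At the order-1 pole 3/4 set g(n) = (n - (3/4))*f(n) = -23/(13*(n - 12/7)).
Simple pole: residue = g(a) at a = 3/4, which is 644/351.
At the order-1 pole 12/7 set g(n) = (n - (12/7))*f(n) = -23/(13*(n - 3/4)).
Simple pole: residue = g(a) at a = 12/7, which is -644/351.
List the singular points by increasing real part (a conjugate pair: the negative imaginary part first).


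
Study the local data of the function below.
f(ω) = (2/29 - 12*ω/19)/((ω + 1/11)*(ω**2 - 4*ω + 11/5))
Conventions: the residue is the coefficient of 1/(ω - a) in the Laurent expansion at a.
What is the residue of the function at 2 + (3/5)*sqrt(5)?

The factor ω**2 - 4*ω + 11/5 splits as (ω - a)(ω - a') with a = 2 + (3/5)*sqrt(5), a' = 2 - (3/5)*sqrt(5). At the order-1 pole a set g(ω) = (ω - a)*f(ω) = [(2/29 - 12*ω/19)/(ω + 1/11)] / (ω - a').
Simple pole: residue = g(a) at a = 2 + (3/5)*sqrt(5), which is -21065/857356 - (226699/2572068)*sqrt(5).

The residue is -21065/857356 - (226699/2572068)*sqrt(5).


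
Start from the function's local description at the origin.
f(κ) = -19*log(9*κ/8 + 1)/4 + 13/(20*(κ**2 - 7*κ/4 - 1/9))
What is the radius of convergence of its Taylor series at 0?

Denominator factor (κ**2 - 7*κ/4 - 1/9): discriminant 505/144, real irrational roots 7/8 + (1/24)*sqrt(505) and 7/8 - (1/24)*sqrt(505); poles of order 1, moduli 7/8 + (1/24)*sqrt(505) and -7/8 + (1/24)*sqrt(505).
Branch term (-19/4)*log(1 - κ/(-8/9)): its argument vanishes at κ = -8/9, a logarithmic branch point, modulus 8/9.
The radius of convergence is the smallest modulus among the singular points: -7/8 + (1/24)*sqrt(505).

The radius of convergence is -7/8 + (1/24)*sqrt(505).


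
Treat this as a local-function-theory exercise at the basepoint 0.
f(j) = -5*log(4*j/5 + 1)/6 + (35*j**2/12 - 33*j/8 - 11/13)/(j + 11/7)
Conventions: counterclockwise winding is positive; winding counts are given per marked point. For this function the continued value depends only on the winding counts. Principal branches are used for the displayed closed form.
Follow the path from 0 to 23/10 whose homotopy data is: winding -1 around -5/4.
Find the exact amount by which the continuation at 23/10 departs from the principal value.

The rational part is single-valued and drops out of the difference; each branch term changes only by its own monodromy.
(-5/6)*log(1 - j/(-5/4)): each positive loop around -5/4 adds 2*pi*i to the log, so winding -1 contributes (-5/6)*(-1)*2*pi*i = (5/3)*pi*i.
Summing the contributions at j = 23/10 gives (5/3)*pi*i.

Continued minus principal equals (5/3)*pi*i.


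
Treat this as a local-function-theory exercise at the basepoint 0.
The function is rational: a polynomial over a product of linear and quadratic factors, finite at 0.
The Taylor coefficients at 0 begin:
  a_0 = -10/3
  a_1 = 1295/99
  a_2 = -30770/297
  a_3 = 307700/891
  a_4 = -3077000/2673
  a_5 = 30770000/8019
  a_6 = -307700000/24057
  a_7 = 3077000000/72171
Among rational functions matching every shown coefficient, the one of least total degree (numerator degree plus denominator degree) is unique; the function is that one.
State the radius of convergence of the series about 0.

No rational of total degree below 3 reproduces all 8 coefficients; solving the [2/1] Pade equations on them gives f(τ) = (-18*τ**2 + 13*τ/22 - 1)/(τ + 3/10), whose expansion matches every shown term.
Denominator factor (τ + 3/10): pole of order 1 at -3/10, modulus 3/10.
The radius of convergence is the smallest modulus among the singular points: 3/10.

The radius of convergence is 3/10.


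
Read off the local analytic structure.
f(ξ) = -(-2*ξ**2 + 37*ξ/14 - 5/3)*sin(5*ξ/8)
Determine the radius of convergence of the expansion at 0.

The factor -sin(5*ξ/8) is entire and contributes no finite singular point.
The polynomial part has no poles.
No finite singular points: the Taylor series at 0 converges everywhere.

The radius of convergence is infinite.


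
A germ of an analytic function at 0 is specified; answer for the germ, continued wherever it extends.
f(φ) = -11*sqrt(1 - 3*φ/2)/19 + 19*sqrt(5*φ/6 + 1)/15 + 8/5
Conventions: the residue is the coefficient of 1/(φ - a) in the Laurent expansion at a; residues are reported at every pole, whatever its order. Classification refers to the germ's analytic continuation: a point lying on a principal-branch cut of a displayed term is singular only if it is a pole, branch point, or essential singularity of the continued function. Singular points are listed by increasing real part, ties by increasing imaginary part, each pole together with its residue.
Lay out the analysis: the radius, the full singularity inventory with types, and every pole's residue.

Branch term (19/15)*sqrt(1 - φ/(-6/5)): its argument vanishes at φ = -6/5, a square-root branch point, modulus 6/5.
Branch term (-11/19)*sqrt(1 - φ/(2/3)): its argument vanishes at φ = 2/3, a square-root branch point, modulus 2/3.
The radius of convergence is the smallest modulus among the singular points: 2/3.
List the singular points by increasing real part (a conjugate pair: the negative imaginary part first).

Radius of convergence at 0: 2/3.
At -6/5: an algebraic (square-root) branch point.
At 2/3: an algebraic (square-root) branch point.


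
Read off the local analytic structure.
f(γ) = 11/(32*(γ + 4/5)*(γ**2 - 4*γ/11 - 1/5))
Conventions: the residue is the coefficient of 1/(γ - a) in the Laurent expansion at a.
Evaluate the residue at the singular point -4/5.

The residue is 3025/6432.

At the order-1 pole -4/5 set g(γ) = (γ - (-4/5))*f(γ) = 11/(32*(γ**2 - 4*γ/11 - 1/5)).
Simple pole: residue = g(a) at a = -4/5, which is 3025/6432.


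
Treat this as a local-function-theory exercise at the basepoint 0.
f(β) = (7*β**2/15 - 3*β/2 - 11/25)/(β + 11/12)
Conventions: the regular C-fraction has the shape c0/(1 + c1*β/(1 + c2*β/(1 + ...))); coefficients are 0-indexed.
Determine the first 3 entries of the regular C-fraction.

Taylor coefficients (expand at 0): a_0 = -12/25, a_1 = -306/275, a_2 = 5212/3025.
c0 = a_0 = -12/25. Peel one level at a time: if S = 1 + c*β/S' with S'(0) = 1, then c is the β-coefficient of S and S' = c*β/(S - 1).
S_1 = c0/f = 1 + (-51/22)*β + (13015/1452)*β^2 + ...; c1 = -51/22.
S_2 = c1*β/(S_1 - 1) = 1 + (13015/3366)*β + ...; c2 = 13015/3366.

The regular C-fraction coefficients are [-12/25, -51/22, 13015/3366].


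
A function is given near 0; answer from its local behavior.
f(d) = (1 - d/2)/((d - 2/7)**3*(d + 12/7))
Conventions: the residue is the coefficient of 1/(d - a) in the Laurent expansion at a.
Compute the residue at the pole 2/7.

At the order-3 pole 2/7 set g(d) = (d - (2/7))^3*f(d) = (1 - d/2)/(d + 12/7).
Order-3 pole: residue = g''(a)/2; g''(2/7) = 13/28, so the residue is 13/56.

The residue is 13/56.


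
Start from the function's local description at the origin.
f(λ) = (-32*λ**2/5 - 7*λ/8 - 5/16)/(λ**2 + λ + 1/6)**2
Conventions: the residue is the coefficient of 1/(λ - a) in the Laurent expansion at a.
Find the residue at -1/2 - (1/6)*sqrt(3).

The residue is -(113/20)*sqrt(3).

The factor λ**2 + λ + 1/6 splits as (λ - a)(λ - a') with a = -1/2 - (1/6)*sqrt(3), a' = -1/2 + (1/6)*sqrt(3). At the order-2 pole a set g(λ) = (λ - a)^2*f(λ) = [-32*λ**2/5 - 7*λ/8 - 5/16] / (λ - a')^2.
Order-2 pole: residue = g'(a); g'(-1/2 - (1/6)*sqrt(3)) = -(113/20)*sqrt(3), so the residue is -(113/20)*sqrt(3).


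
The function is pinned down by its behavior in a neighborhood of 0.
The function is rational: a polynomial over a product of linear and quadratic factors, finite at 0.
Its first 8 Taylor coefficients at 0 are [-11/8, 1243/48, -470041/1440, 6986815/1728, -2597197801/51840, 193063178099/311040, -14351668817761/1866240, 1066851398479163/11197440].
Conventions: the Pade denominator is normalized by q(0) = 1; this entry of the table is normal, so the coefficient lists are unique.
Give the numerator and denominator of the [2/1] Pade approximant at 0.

The Pade approximant has numerator coefficients [-11/8, 3030093/341848, -9654711/1709240]; denominator coefficients [1, 3175825/256386].


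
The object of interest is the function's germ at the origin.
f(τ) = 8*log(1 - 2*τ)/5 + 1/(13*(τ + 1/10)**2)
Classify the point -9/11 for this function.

Denominator factors: τ + 1/10 = -79/110 at τ = -9/11 — none vanishes.
Branch term log(1 - τ/(1/2)): argument at -9/11 is 29/11, nonzero, so -9/11 is not its branch point (a point on a principal cut is still regular for the continued germ).
So the germ continues analytically to -9/11.

The point is a regular point.


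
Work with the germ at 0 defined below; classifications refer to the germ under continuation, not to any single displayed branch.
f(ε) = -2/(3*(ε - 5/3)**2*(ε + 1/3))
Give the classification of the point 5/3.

The denominator factor ε - 5/3 vanishes at 5/3 and appears to the power 2; the numerator there equals -2/3, nonzero, and no other factor vanishes.
Hence a pole whose order is the multiplicity, 2.

The point is a pole of order 2.


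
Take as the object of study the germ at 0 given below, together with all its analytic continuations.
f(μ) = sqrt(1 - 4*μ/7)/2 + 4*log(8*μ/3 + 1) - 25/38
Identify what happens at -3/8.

The term (4)*log(1 - μ/(-3/8)) has argument 1 - -3/8/(-3/8) = 0 at -3/8: a logarithmic (infinitely-sheeted) branch point; the remaining terms are analytic or single-valued there.

The point is a logarithmic branch point.


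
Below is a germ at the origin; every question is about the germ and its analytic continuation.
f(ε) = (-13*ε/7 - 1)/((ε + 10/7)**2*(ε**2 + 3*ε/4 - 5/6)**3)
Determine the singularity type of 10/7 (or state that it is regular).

The point is a regular point.

Denominator factors: ε + 10/7 = 20/7 at ε = 10/7; ε**2 + 3*ε/4 - 5/6 = 335/147 at ε = 10/7 — none vanishes.
So the germ continues analytically to 10/7.


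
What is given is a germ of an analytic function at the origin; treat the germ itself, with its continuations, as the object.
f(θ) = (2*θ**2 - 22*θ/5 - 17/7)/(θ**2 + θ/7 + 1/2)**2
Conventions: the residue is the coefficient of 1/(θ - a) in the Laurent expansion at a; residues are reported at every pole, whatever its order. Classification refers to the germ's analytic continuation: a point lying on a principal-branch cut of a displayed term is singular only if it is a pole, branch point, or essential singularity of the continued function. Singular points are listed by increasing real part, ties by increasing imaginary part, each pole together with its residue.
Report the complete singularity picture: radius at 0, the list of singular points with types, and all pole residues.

Radius of convergence at 0: (1/2)*sqrt(2).
At (-1/14) - ((1/14)*sqrt(97))*i: a pole of order 2; residue -((3822/47045)*sqrt(97))*i.
At (-1/14) + ((1/14)*sqrt(97))*i: a pole of order 2; residue ((3822/47045)*sqrt(97))*i.


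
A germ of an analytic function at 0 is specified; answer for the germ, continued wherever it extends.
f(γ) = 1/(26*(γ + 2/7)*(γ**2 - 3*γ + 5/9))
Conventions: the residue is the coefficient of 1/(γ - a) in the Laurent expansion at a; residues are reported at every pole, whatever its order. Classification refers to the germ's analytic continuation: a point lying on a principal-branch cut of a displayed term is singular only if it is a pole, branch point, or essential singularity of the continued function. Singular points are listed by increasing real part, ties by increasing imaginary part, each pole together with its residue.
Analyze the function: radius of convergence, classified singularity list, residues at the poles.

Radius of convergence at 0: 3/2 - (1/6)*sqrt(61).
At -2/7: a pole of order 1; residue 441/17134.
At 3/2 - (1/6)*sqrt(61): a pole of order 1; residue -441/34268 - (4725/2090348)*sqrt(61).
At 3/2 + (1/6)*sqrt(61): a pole of order 1; residue -441/34268 + (4725/2090348)*sqrt(61).


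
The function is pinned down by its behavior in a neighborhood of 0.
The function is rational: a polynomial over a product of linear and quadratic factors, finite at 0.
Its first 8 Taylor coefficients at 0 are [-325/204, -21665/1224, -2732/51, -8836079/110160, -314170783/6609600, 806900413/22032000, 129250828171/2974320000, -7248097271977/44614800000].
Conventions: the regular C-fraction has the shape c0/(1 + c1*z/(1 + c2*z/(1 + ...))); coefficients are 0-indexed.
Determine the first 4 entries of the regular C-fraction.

Taylor coefficients (read off): a_0 = -325/204, a_1 = -21665/1224, a_2 = -2732/51, a_3 = -8836079/110160.
c0 = a_0 = -325/204. Peel one level at a time: if S = 1 + c*z/S' with S'(0) = 1, then c is the z-coefficient of S and S' = c*z/(S - 1).
S_1 = c0/f = 1 + (-4333/390)*z + (2732117/30420)*z^2 + ...; c1 = -4333/390.
S_2 = c1*z/(S_1 - 1) = 1 + (2732117/337974)*z + (1563927877/337948002)*z^2 + ...; c2 = 2732117/337974.
S_3 = c2*z/(S_2 - 1) = 1 + (-549488173/959859159)*z + ...; c3 = -549488173/959859159.

The regular C-fraction coefficients are [-325/204, -4333/390, 2732117/337974, -549488173/959859159].


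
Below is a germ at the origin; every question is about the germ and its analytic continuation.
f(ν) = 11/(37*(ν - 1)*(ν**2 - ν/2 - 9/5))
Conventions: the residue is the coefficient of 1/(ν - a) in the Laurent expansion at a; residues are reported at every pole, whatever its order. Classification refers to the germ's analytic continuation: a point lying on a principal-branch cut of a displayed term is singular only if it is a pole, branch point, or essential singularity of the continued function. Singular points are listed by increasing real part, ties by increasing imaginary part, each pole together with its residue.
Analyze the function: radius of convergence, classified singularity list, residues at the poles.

Denominator factor (ν - 1): pole of order 1 at 1, modulus 1.
Denominator factor (ν**2 - ν/2 - 9/5): discriminant 149/20, real irrational roots 1/4 + (1/20)*sqrt(745) and 1/4 - (1/20)*sqrt(745); poles of order 1, moduli 1/4 + (1/20)*sqrt(745) and -1/4 + (1/20)*sqrt(745).
The radius of convergence is the smallest modulus among the singular points: 1.
The factor ν**2 - ν/2 - 9/5 splits as (ν - a)(ν - a') with a = 1/4 - (1/20)*sqrt(745), a' = 1/4 + (1/20)*sqrt(745). At the order-1 pole a set g(ν) = (ν - a)*f(ν) = [11/(37*(ν - 1))] / (ν - a').
Simple pole: residue = g(a) at a = 1/4 - (1/20)*sqrt(745), which is 55/481 - (165/71669)*sqrt(745).
At the order-1 pole 1 set g(ν) = (ν - (1))*f(ν) = 11/(37*(ν**2 - ν/2 - 9/5)).
Simple pole: residue = g(a) at a = 1, which is -110/481.
The factor ν**2 - ν/2 - 9/5 splits as (ν - a)(ν - a') with a = 1/4 + (1/20)*sqrt(745), a' = 1/4 - (1/20)*sqrt(745). At the order-1 pole a set g(ν) = (ν - a)*f(ν) = [11/(37*(ν - 1))] / (ν - a').
Simple pole: residue = g(a) at a = 1/4 + (1/20)*sqrt(745), which is 55/481 + (165/71669)*sqrt(745).
List the singular points by increasing real part (a conjugate pair: the negative imaginary part first).

Radius of convergence at 0: 1.
At 1/4 - (1/20)*sqrt(745): a pole of order 1; residue 55/481 - (165/71669)*sqrt(745).
At 1: a pole of order 1; residue -110/481.
At 1/4 + (1/20)*sqrt(745): a pole of order 1; residue 55/481 + (165/71669)*sqrt(745).


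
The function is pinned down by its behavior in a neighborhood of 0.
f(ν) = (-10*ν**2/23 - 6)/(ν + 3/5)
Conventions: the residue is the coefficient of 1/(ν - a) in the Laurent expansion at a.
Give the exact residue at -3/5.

The residue is -708/115.

At the order-1 pole -3/5 set g(ν) = (ν - (-3/5))*f(ν) = -10*ν**2/23 - 6.
Simple pole: residue = g(a) at a = -3/5, which is -708/115.


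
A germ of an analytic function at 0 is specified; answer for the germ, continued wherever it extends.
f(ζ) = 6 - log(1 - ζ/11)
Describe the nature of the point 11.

The point is a logarithmic branch point.

The term (-1)*log(1 - ζ/(11)) has argument 1 - 11/(11) = 0 at 11: a logarithmic (infinitely-sheeted) branch point; the remaining terms are analytic or single-valued there.


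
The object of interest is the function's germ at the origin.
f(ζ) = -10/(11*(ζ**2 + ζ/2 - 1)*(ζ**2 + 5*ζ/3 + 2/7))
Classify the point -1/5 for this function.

The point is a regular point.

Denominator factors: ζ**2 + 5*ζ/3 + 2/7 = -4/525 at ζ = -1/5; ζ**2 + ζ/2 - 1 = -53/50 at ζ = -1/5 — none vanishes.
So the germ continues analytically to -1/5.


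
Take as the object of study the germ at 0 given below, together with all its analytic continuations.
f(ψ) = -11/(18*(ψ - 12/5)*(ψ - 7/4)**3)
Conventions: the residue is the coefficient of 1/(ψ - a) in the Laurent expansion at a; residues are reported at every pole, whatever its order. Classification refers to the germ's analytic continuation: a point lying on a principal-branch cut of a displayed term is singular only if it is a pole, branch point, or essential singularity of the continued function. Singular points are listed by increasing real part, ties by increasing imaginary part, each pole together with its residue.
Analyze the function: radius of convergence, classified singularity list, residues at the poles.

Radius of convergence at 0: 7/4.
At 7/4: a pole of order 3; residue 44000/19773.
At 12/5: a pole of order 1; residue -44000/19773.

Denominator factor (ψ - 7/4)^3: pole of order 3 at 7/4, modulus 7/4.
Denominator factor (ψ - 12/5): pole of order 1 at 12/5, modulus 12/5.
The radius of convergence is the smallest modulus among the singular points: 7/4.
At the order-3 pole 7/4 set g(ψ) = (ψ - (7/4))^3*f(ψ) = -11/(18*(ψ - 12/5)).
Order-3 pole: residue = g''(a)/2; g''(7/4) = 88000/19773, so the residue is 44000/19773.
At the order-1 pole 12/5 set g(ψ) = (ψ - (12/5))*f(ψ) = -11/(18*(ψ - 7/4)**3).
Simple pole: residue = g(a) at a = 12/5, which is -44000/19773.
List the singular points by increasing real part (a conjugate pair: the negative imaginary part first).


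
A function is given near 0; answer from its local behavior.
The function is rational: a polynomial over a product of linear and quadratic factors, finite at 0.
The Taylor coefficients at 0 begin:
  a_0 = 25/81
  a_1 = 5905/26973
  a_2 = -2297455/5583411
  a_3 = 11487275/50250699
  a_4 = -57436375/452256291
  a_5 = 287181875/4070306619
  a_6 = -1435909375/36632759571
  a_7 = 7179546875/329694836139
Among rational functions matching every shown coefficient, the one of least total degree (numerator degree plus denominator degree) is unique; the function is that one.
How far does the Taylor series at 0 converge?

No rational of total degree below 3 reproduces all 8 coefficients; solving the [2/1] Pade equations on them gives f(ν) = (-12*ν**2/23 + 26*ν/37 + 5/9)/(ν + 9/5), whose expansion matches every shown term.
Denominator factor (ν + 9/5): pole of order 1 at -9/5, modulus 9/5.
The radius of convergence is the smallest modulus among the singular points: 9/5.

The radius of convergence is 9/5.


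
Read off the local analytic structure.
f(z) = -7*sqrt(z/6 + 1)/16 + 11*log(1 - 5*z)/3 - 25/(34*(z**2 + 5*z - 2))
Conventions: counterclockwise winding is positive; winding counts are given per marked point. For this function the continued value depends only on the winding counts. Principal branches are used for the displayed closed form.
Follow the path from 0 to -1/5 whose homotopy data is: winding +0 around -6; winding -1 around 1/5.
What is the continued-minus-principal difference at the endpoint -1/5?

The rational part is single-valued and drops out of the difference; each branch term changes only by its own monodromy.
(11/3)*log(1 - z/(1/5)): each positive loop around 1/5 adds 2*pi*i to the log, so winding -1 contributes (11/3)*(-1)*2*pi*i = -(22/3)*pi*i.
(-7/16)*sqrt(1 - z/(-6)): winding +0 is even, the square root returns to the same sheet, contribution 0.
Summing the contributions at z = -1/5 gives -(22/3)*pi*i.

Continued minus principal equals -(22/3)*pi*i.


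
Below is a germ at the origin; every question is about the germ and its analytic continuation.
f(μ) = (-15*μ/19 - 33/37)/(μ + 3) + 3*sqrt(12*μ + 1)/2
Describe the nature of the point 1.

The point is a regular point.

Denominator factors: μ + 3 = 4 at μ = 1 — none vanishes.
Branch term sqrt(1 - μ/(-1/12)): argument at 1 is 13, nonzero, so 1 is not its branch point (a point on a principal cut is still regular for the continued germ).
So the germ continues analytically to 1.


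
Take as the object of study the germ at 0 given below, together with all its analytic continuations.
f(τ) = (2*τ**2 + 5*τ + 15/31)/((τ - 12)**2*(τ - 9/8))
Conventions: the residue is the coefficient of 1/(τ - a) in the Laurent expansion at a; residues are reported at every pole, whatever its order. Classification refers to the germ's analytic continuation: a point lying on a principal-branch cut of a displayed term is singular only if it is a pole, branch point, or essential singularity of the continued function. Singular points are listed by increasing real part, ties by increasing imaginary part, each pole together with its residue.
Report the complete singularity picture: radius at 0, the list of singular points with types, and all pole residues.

Denominator factor (τ - 9/8): pole of order 1 at 9/8, modulus 9/8.
Denominator factor (τ - 12)^2: pole of order 2 at 12, modulus 12.
The radius of convergence is the smallest modulus among the singular points: 9/8.
At the order-1 pole 9/8 set g(τ) = (τ - (9/8))*f(τ) = (2*τ**2 + 5*τ + 15/31)/(τ - 12)**2.
Simple pole: residue = g(a) at a = 9/8, which is 5714/78213.
At the order-2 pole 12 set g(τ) = (τ - (12))^2*f(τ) = (2*τ**2 + 5*τ + 15/31)/(τ - 9/8).
Order-2 pole: residue = g'(a); g'(12) = 150712/78213, so the residue is 150712/78213.
List the singular points by increasing real part (a conjugate pair: the negative imaginary part first).

Radius of convergence at 0: 9/8.
At 9/8: a pole of order 1; residue 5714/78213.
At 12: a pole of order 2; residue 150712/78213.


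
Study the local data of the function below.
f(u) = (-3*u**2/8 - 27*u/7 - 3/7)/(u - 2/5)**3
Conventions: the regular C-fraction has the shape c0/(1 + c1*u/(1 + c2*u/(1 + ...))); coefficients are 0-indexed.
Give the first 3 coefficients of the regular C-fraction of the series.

Taylor coefficients (expand at 0): a_0 = 375/56, a_1 = 12375/112, a_2 = 45375/64.
c0 = a_0 = 375/56. Peel one level at a time: if S = 1 + c*u/S' with S'(0) = 1, then c is the u-coefficient of S and S' = c*u/(S - 1).
S_1 = c0/f = 1 + (-33/2)*u + (1331/8)*u^2 + ...; c1 = -33/2.
S_2 = c1*u/(S_1 - 1) = 1 + (121/12)*u + ...; c2 = 121/12.

The regular C-fraction coefficients are [375/56, -33/2, 121/12].


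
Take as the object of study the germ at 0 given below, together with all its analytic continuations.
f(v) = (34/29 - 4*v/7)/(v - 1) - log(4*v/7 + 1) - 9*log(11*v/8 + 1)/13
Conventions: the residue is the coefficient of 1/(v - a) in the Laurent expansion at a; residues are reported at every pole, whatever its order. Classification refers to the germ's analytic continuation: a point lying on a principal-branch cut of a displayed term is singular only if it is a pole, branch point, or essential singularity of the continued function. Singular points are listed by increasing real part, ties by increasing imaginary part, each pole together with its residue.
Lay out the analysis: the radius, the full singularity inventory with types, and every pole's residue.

Denominator factor (v - 1): pole of order 1 at 1, modulus 1.
Branch term (-9/13)*log(1 - v/(-8/11)): its argument vanishes at v = -8/11, a logarithmic branch point, modulus 8/11.
Branch term (-1)*log(1 - v/(-7/4)): its argument vanishes at v = -7/4, a logarithmic branch point, modulus 7/4.
The radius of convergence is the smallest modulus among the singular points: 8/11.
The branch terms are analytic at 1 and contribute nothing to the residue; only the rational part matters.
At the order-1 pole 1 set g(v) = (v - (1))*(rational part) = 34/29 - 4*v/7.
Simple pole: residue = g(a) at a = 1, which is 122/203.
List the singular points by increasing real part (a conjugate pair: the negative imaginary part first).

Radius of convergence at 0: 8/11.
At -7/4: a logarithmic branch point.
At -8/11: a logarithmic branch point.
At 1: a pole of order 1; residue 122/203.


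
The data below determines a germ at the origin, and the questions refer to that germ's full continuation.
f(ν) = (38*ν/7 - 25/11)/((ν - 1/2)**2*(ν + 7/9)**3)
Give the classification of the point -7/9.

The denominator factor ν + 7/9 vanishes at -7/9 and appears to the power 3; the numerator there equals -643/99, nonzero, and no other factor vanishes.
Hence a pole whose order is the multiplicity, 3.

The point is a pole of order 3.


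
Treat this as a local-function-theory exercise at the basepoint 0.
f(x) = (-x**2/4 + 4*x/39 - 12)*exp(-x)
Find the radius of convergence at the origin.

The factor exp(-x) is entire and contributes no finite singular point.
The polynomial part has no poles.
No finite singular points: the Taylor series at 0 converges everywhere.

The radius of convergence is infinite.


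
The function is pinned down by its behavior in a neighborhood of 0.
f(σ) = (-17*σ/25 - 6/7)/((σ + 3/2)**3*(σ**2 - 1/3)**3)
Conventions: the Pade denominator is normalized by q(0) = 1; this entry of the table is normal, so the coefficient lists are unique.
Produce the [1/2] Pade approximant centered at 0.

The Pade approximant has numerator coefficients [48/7, -293274872/33956825]; denominator coefficients [1, -30766/582117, -17714591/1746351].

Taylor coefficients needed (expand at 0): a_0 = 48/7, a_1 = -1448/175, a_2 = 1728/25, a_3 = -25288/315.
Write the denominator as Q(σ) = 1 + q1*σ + q2*σ^2. Requiring Q*f - P = O(σ^4) with deg P <= 1 kills the coefficients of σ^2..σ^3 in Q*f:
  σ^2: a_2 + q1*a_1 + q2*a_0 = 0, i.e. 1728/25 + (-1448/175)*q1 + (48/7)*q2 = 0.
  σ^3: a_3 + q1*a_2 + q2*a_1 = 0, i.e. -25288/315 + (1728/25)*q1 + (-1448/175)*q2 = 0.
Solving this linear system: q1 = -30766/582117, q2 = -17714591/1746351.
The numerator is Q*f truncated at degree 1: P0 = a_0 = 48/7; P1 = a_1 + q1*a_0 = -293274872/33956825.


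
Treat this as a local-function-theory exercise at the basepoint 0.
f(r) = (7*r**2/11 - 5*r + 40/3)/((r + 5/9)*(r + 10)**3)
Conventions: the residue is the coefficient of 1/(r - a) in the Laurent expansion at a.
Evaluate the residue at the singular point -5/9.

At the order-1 pole -5/9 set g(r) = (r - (-5/9))*f(r) = (7*r**2/11 - 5*r + 40/3)/(r + 10)**3.
Simple pole: residue = g(a) at a = -5/9, which is 26154/1351075.

The residue is 26154/1351075.
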